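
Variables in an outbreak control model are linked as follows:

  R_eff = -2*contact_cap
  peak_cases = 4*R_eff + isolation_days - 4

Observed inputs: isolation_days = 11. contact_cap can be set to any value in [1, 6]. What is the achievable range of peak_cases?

-41 to -1

Substituting into the peak_cases equation gives peak_cases = -8*contact_cap + 7.
Linear in contact_cap, so extremes are at the endpoints: contact_cap = 1 gives peak_cases = -1; contact_cap = 6 gives peak_cases = -41.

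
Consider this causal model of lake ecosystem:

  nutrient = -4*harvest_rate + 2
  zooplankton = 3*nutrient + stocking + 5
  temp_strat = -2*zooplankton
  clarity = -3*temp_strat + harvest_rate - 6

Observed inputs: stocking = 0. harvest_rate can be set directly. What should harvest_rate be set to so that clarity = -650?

Substituting into the zooplankton equation gives zooplankton = -12*harvest_rate + 11.
This gives temp_strat = 24*harvest_rate - 22.
Substituting into the clarity equation gives clarity = -71*harvest_rate + 60.
Solve -71*harvest_rate + 60 = -650: harvest_rate = (-650 - 60) / -71 = 10.

harvest_rate = 10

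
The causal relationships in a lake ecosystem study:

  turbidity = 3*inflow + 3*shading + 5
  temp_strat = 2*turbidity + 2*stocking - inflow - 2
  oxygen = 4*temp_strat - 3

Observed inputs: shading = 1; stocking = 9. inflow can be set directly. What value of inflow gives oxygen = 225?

Substituting into the turbidity equation gives turbidity = 3*inflow + 8.
So temp_strat = 5*inflow + 32.
Substituting into the oxygen equation gives oxygen = 20*inflow + 125.
Solve 20*inflow + 125 = 225: inflow = (225 - 125) / 20 = 5.

inflow = 5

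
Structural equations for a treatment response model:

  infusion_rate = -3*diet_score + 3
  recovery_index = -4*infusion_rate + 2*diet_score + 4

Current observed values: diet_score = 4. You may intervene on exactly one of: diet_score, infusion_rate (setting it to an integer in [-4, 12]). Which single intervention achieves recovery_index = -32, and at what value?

Intervening on diet_score: recovery_index = 14*diet_score - 8. Reaching -32 requires diet_score = -12/7, not an integer.
Intervening on infusion_rate: with other inputs at their observed values, recovery_index = -4*infusion_rate + 12. Solving for -32 gives infusion_rate = 11, within [-4, 12].

set infusion_rate = 11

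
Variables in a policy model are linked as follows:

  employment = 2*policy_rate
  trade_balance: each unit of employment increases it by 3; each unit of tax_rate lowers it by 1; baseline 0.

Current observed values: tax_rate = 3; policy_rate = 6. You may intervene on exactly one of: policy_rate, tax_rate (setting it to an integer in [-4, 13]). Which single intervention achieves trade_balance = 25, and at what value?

set tax_rate = 11

Intervening on policy_rate: trade_balance = 6*policy_rate - 3. Reaching 25 requires policy_rate = 14/3, not an integer.
Intervening on tax_rate: with other inputs at their observed values, trade_balance = -tax_rate + 36. Solving for 25 gives tax_rate = 11, within [-4, 13].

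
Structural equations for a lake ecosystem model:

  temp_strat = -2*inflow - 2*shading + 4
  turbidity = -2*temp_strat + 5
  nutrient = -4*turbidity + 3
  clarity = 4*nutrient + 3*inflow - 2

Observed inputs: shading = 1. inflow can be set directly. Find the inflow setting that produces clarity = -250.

Substituting into the temp_strat equation gives temp_strat = -2*inflow + 2.
So turbidity = 4*inflow + 1.
Substituting into the nutrient equation gives nutrient = -16*inflow - 1.
Substituting into the clarity equation gives clarity = -61*inflow - 6.
Solve -61*inflow - 6 = -250: inflow = (-250 + 6) / -61 = 4.

inflow = 4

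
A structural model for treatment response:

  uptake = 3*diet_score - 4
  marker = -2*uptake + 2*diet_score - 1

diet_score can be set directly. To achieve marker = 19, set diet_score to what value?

Substituting into the marker equation gives marker = -4*diet_score + 7.
Solve -4*diet_score + 7 = 19: diet_score = (19 - 7) / -4 = -3.

diet_score = -3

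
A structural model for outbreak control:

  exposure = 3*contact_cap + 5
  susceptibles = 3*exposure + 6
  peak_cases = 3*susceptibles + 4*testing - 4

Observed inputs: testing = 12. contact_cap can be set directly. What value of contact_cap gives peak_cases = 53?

contact_cap = -2

Substituting into the susceptibles equation gives susceptibles = 9*contact_cap + 21.
This gives peak_cases = 27*contact_cap + 107.
Solve 27*contact_cap + 107 = 53: contact_cap = (53 - 107) / 27 = -2.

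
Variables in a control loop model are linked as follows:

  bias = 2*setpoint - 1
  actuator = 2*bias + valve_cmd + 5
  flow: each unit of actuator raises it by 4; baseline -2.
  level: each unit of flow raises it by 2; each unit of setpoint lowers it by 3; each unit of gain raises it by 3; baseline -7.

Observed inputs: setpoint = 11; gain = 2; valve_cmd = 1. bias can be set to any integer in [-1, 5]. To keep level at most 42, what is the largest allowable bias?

bias = 2

Intervening on bias fixes its value directly, overriding its dependence on setpoint.
Substituting into the actuator equation gives actuator = 2*bias + 6.
Substituting into the flow equation gives flow = 8*bias + 22.
This gives level = 16*bias + 10.
Require 16*bias + 10 ≤ 42, so bias ≤ 2.
The largest integer in [-1, 5] satisfying this is 2.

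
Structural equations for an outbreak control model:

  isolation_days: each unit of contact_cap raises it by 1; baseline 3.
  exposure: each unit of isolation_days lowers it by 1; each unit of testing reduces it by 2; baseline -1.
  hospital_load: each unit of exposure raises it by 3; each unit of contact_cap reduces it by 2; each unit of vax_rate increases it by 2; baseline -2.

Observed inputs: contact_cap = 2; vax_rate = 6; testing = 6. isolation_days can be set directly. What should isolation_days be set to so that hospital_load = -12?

isolation_days = -7

Intervening on isolation_days fixes its value directly, overriding its dependence on contact_cap.
Substituting into the exposure equation gives exposure = -isolation_days - 13.
hospital_load becomes -3*isolation_days - 33.
Solve -3*isolation_days - 33 = -12: isolation_days = (-12 + 33) / -3 = -7.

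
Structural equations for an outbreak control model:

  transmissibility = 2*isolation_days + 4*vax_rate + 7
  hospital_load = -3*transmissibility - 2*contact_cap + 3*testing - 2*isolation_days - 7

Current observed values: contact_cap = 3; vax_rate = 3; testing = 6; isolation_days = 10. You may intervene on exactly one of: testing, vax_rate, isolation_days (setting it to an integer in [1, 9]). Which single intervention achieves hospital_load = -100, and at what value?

set isolation_days = 6

Intervening on testing: hospital_load = 3*testing - 150. Reaching -100 requires testing = 50/3, not an integer.
Intervening on vax_rate: hospital_load = -12*vax_rate - 96. Reaching -100 requires vax_rate = 1/3, not an integer.
Intervening on isolation_days: with other inputs at their observed values, hospital_load = -8*isolation_days - 52. Solving for -100 gives isolation_days = 6, within [1, 9].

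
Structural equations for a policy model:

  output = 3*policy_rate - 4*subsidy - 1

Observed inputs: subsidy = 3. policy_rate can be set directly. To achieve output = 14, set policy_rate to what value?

Substituting into the output equation gives output = 3*policy_rate - 13.
Solve 3*policy_rate - 13 = 14: policy_rate = (14 + 13) / 3 = 9.

policy_rate = 9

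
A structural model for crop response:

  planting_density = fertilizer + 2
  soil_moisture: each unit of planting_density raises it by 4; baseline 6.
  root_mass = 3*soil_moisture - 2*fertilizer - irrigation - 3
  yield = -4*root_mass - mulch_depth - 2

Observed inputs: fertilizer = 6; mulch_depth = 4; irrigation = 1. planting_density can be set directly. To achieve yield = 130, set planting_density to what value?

planting_density = -3

Intervening on planting_density fixes its value directly, overriding its dependence on fertilizer.
Substituting into the root_mass equation gives root_mass = 12*planting_density + 2.
This gives yield = -48*planting_density - 14.
Solve -48*planting_density - 14 = 130: planting_density = (130 + 14) / -48 = -3.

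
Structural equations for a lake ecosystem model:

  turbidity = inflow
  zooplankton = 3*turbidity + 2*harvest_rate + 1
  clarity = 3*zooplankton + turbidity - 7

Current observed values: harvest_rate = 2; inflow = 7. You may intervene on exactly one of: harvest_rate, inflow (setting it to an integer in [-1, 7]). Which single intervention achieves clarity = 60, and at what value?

Intervening on harvest_rate: with other inputs at their observed values, clarity = 6*harvest_rate + 66. Solving for 60 gives harvest_rate = -1, within [-1, 7].
Intervening on inflow: clarity = 10*inflow + 8. Reaching 60 requires inflow = 26/5, not an integer.

set harvest_rate = -1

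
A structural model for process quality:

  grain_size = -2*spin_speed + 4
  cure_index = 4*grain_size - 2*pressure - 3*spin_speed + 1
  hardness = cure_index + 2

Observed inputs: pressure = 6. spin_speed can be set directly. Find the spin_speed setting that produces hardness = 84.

spin_speed = -7

Substituting into the cure_index equation gives cure_index = -11*spin_speed + 5.
hardness becomes -11*spin_speed + 7.
Solve -11*spin_speed + 7 = 84: spin_speed = (84 - 7) / -11 = -7.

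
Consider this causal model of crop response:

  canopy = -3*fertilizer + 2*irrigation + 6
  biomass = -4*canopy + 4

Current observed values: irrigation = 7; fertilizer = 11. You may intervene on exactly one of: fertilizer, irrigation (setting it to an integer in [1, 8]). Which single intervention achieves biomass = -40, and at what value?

set fertilizer = 3

Intervening on fertilizer: with other inputs at their observed values, biomass = 12*fertilizer - 76. Solving for -40 gives fertilizer = 3, within [1, 8].
Intervening on irrigation: biomass = -8*irrigation + 112. Reaching -40 requires irrigation = 19, outside [1, 8].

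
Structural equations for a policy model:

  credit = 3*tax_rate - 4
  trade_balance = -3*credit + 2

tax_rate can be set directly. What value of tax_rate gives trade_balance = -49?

Substituting into the trade_balance equation gives trade_balance = -9*tax_rate + 14.
Solve -9*tax_rate + 14 = -49: tax_rate = (-49 - 14) / -9 = 7.

tax_rate = 7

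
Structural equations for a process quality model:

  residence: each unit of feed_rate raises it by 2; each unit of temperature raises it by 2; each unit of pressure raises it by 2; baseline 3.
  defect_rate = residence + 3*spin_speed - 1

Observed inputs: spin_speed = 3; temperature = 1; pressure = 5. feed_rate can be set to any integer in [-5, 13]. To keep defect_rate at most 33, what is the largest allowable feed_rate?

feed_rate = 5

Substituting into the residence equation gives residence = 2*feed_rate + 15.
This gives defect_rate = 2*feed_rate + 23.
Require 2*feed_rate + 23 ≤ 33, so feed_rate ≤ 5.
The largest integer in [-5, 13] satisfying this is 5.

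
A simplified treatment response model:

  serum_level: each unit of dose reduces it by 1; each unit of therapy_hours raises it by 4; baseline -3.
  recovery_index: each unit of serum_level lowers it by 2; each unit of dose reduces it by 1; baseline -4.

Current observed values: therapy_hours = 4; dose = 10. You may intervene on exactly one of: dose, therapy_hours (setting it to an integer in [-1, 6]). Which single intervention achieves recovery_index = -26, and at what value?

set dose = 4

Intervening on dose: with other inputs at their observed values, recovery_index = dose - 30. Solving for -26 gives dose = 4, within [-1, 6].
Intervening on therapy_hours: recovery_index = -8*therapy_hours + 12. Reaching -26 requires therapy_hours = 19/4, not an integer.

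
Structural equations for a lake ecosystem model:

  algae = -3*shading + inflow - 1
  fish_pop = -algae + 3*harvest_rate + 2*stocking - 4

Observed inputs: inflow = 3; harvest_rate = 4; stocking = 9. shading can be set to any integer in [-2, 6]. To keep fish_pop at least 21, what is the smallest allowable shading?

Substituting into the algae equation gives algae = -3*shading + 2.
This gives fish_pop = 3*shading + 24.
Require 3*shading + 24 ≥ 21, so shading ≥ -1.
The smallest integer in [-2, 6] satisfying this is -1.

shading = -1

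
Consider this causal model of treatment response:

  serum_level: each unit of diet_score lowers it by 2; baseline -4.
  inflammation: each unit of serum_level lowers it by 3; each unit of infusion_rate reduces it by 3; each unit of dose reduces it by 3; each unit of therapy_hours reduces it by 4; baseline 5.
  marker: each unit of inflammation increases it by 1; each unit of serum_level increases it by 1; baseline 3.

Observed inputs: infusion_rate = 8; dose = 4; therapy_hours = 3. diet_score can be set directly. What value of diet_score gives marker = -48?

Substituting into the inflammation equation gives inflammation = 6*diet_score - 31.
marker becomes 4*diet_score - 32.
Solve 4*diet_score - 32 = -48: diet_score = (-48 + 32) / 4 = -4.

diet_score = -4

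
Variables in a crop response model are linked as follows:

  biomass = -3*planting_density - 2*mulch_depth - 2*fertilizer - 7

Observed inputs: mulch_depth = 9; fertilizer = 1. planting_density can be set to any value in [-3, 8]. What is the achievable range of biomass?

Substituting into the biomass equation gives biomass = -3*planting_density - 27.
Linear in planting_density, so extremes are at the endpoints: planting_density = -3 gives biomass = -18; planting_density = 8 gives biomass = -51.

-51 to -18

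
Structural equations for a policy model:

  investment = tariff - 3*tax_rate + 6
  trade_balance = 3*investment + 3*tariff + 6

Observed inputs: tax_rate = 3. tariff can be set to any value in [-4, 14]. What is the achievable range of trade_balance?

-27 to 81

Substituting into the investment equation gives investment = tariff - 3.
So trade_balance = 6*tariff - 3.
Linear in tariff, so extremes are at the endpoints: tariff = -4 gives trade_balance = -27; tariff = 14 gives trade_balance = 81.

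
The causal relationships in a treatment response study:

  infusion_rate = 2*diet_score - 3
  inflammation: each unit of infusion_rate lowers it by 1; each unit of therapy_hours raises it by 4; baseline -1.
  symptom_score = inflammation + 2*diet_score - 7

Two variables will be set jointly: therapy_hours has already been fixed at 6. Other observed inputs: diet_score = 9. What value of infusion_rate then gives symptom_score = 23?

infusion_rate = 11

With therapy_hours held at 6:
Intervening on infusion_rate fixes its value directly, overriding its dependence on diet_score.
Substituting into the inflammation equation gives inflammation = -infusion_rate + 23.
Substituting into the symptom_score equation gives symptom_score = -infusion_rate + 34.
Solve -infusion_rate + 34 = 23: infusion_rate = (23 - 34) / -1 = 11.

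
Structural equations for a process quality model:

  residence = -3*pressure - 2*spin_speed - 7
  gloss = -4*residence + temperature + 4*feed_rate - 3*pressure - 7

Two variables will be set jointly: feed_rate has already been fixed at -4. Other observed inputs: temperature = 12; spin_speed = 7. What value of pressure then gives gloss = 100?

pressure = 3

With feed_rate held at -4:
Substituting into the residence equation gives residence = -3*pressure - 21.
gloss becomes 9*pressure + 73.
Solve 9*pressure + 73 = 100: pressure = (100 - 73) / 9 = 3.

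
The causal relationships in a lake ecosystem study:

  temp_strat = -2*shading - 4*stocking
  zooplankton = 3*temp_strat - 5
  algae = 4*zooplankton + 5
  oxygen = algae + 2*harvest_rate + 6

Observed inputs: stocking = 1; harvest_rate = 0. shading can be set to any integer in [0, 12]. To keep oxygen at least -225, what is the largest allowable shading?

Substituting into the temp_strat equation gives temp_strat = -2*shading - 4.
This gives zooplankton = -6*shading - 17.
Substituting into the algae equation gives algae = -24*shading - 63.
So oxygen = -24*shading - 57.
Require -24*shading - 57 ≥ -225, so shading ≤ 7.
The largest integer in [0, 12] satisfying this is 7.

shading = 7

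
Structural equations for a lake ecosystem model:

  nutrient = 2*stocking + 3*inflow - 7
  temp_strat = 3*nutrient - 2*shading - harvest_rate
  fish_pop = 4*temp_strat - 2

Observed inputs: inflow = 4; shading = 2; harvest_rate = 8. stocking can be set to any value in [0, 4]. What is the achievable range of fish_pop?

Substituting into the nutrient equation gives nutrient = 2*stocking + 5.
This gives temp_strat = 6*stocking + 3.
Substituting into the fish_pop equation gives fish_pop = 24*stocking + 10.
Linear in stocking, so extremes are at the endpoints: stocking = 0 gives fish_pop = 10; stocking = 4 gives fish_pop = 106.

10 to 106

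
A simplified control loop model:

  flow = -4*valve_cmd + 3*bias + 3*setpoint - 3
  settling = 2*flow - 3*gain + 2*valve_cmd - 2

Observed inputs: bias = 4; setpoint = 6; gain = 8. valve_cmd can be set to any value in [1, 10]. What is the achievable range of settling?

-32 to 22

Substituting into the flow equation gives flow = -4*valve_cmd + 27.
Substituting into the settling equation gives settling = -6*valve_cmd + 28.
Linear in valve_cmd, so extremes are at the endpoints: valve_cmd = 1 gives settling = 22; valve_cmd = 10 gives settling = -32.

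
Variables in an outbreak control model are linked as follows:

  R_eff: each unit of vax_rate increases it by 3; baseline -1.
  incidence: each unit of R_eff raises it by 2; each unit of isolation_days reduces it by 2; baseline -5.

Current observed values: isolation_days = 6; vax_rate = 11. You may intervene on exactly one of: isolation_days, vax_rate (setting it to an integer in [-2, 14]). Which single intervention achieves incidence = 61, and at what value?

set isolation_days = -1

Intervening on isolation_days: with other inputs at their observed values, incidence = -2*isolation_days + 59. Solving for 61 gives isolation_days = -1, within [-2, 14].
Intervening on vax_rate: incidence = 6*vax_rate - 19. Reaching 61 requires vax_rate = 40/3, not an integer.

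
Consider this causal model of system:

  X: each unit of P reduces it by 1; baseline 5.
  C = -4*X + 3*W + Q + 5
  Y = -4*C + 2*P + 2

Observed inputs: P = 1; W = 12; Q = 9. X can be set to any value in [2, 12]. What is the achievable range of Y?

Intervening on X fixes its value directly, overriding its dependence on P.
Substituting into the C equation gives C = -4*X + 50.
Y becomes 16*X - 196.
Linear in X, so extremes are at the endpoints: X = 2 gives Y = -164; X = 12 gives Y = -4.

-164 to -4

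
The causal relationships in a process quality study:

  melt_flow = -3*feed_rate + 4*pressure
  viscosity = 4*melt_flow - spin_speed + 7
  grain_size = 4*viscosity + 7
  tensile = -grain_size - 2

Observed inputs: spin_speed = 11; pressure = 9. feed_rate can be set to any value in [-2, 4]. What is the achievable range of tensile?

-665 to -377

Substituting into the melt_flow equation gives melt_flow = -3*feed_rate + 36.
Substituting into the viscosity equation gives viscosity = -12*feed_rate + 140.
grain_size becomes -48*feed_rate + 567.
Substituting into the tensile equation gives tensile = 48*feed_rate - 569.
Linear in feed_rate, so extremes are at the endpoints: feed_rate = -2 gives tensile = -665; feed_rate = 4 gives tensile = -377.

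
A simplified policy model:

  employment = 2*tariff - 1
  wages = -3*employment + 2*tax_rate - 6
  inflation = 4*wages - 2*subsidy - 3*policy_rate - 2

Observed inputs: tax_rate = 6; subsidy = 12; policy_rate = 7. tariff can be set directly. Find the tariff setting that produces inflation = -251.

Substituting into the wages equation gives wages = -6*tariff + 9.
Substituting into the inflation equation gives inflation = -24*tariff - 11.
Solve -24*tariff - 11 = -251: tariff = (-251 + 11) / -24 = 10.

tariff = 10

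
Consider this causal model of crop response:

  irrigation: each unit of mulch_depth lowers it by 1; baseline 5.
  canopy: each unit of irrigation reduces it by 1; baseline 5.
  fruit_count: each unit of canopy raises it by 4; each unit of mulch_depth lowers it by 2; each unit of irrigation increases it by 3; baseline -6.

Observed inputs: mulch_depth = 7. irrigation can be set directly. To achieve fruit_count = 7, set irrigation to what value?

Intervening on irrigation fixes its value directly, overriding its dependence on mulch_depth.
Substituting into the fruit_count equation gives fruit_count = -irrigation.
Solve -irrigation = 7: irrigation = 7 / -1 = -7.

irrigation = -7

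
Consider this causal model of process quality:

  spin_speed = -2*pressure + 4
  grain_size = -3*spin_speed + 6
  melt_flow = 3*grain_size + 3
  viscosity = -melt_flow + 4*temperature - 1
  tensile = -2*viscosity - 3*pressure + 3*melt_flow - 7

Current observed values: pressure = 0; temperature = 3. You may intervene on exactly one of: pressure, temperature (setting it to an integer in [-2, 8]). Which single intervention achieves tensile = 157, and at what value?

set pressure = 3

Intervening on pressure: with other inputs at their observed values, tensile = 87*pressure - 104. Solving for 157 gives pressure = 3, within [-2, 8].
Intervening on temperature: tensile = -8*temperature - 80. Reaching 157 requires temperature = -237/8, not an integer.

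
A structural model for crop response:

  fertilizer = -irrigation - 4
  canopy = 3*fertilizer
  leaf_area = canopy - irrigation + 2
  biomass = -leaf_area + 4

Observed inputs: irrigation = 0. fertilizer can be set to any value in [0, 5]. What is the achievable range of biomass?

-13 to 2

Intervening on fertilizer fixes its value directly, overriding its dependence on irrigation.
Substituting into the leaf_area equation gives leaf_area = 3*fertilizer + 2.
Substituting into the biomass equation gives biomass = -3*fertilizer + 2.
Linear in fertilizer, so extremes are at the endpoints: fertilizer = 0 gives biomass = 2; fertilizer = 5 gives biomass = -13.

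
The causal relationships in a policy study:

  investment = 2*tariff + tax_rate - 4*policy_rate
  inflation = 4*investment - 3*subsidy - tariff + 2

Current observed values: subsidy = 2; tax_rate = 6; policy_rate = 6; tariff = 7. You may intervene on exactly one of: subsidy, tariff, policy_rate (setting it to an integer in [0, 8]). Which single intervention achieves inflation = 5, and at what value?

set policy_rate = 4

Intervening on subsidy: inflation = -3*subsidy - 21. Reaching 5 requires subsidy = -26/3, not an integer.
Intervening on tariff: inflation = 7*tariff - 76. Reaching 5 requires tariff = 81/7, not an integer.
Intervening on policy_rate: with other inputs at their observed values, inflation = -16*policy_rate + 69. Solving for 5 gives policy_rate = 4, within [0, 8].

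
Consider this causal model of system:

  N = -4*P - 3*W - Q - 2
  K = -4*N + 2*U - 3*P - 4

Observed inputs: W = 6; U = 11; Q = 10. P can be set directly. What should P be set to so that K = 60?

Substituting into the N equation gives N = -4*P - 30.
Substituting into the K equation gives K = 13*P + 138.
Solve 13*P + 138 = 60: P = (60 - 138) / 13 = -6.

P = -6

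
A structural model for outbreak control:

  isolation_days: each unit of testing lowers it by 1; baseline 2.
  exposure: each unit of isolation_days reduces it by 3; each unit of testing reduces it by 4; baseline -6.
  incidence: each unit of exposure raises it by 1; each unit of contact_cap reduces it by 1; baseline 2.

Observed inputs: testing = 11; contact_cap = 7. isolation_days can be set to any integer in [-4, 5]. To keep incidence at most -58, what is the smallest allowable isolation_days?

isolation_days = 1

Intervening on isolation_days fixes its value directly, overriding its dependence on testing.
Substituting into the exposure equation gives exposure = -3*isolation_days - 50.
This gives incidence = -3*isolation_days - 55.
Require -3*isolation_days - 55 ≤ -58, so isolation_days ≥ 1.
The smallest integer in [-4, 5] satisfying this is 1.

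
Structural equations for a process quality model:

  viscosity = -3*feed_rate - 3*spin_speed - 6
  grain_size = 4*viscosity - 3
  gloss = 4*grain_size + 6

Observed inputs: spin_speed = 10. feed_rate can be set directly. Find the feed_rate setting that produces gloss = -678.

Substituting into the viscosity equation gives viscosity = -3*feed_rate - 36.
grain_size becomes -12*feed_rate - 147.
Substituting into the gloss equation gives gloss = -48*feed_rate - 582.
Solve -48*feed_rate - 582 = -678: feed_rate = (-678 + 582) / -48 = 2.

feed_rate = 2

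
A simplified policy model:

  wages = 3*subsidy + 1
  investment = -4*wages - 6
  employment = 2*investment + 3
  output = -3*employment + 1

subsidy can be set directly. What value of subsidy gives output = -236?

subsidy = -4

Substituting into the investment equation gives investment = -12*subsidy - 10.
Substituting into the employment equation gives employment = -24*subsidy - 17.
Substituting into the output equation gives output = 72*subsidy + 52.
Solve 72*subsidy + 52 = -236: subsidy = (-236 - 52) / 72 = -4.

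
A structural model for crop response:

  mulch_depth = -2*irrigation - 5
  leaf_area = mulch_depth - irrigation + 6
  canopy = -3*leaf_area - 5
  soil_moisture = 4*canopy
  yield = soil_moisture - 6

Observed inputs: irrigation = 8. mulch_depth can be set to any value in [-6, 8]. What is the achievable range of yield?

-98 to 70

Intervening on mulch_depth fixes its value directly, overriding its dependence on irrigation.
Substituting into the leaf_area equation gives leaf_area = mulch_depth - 2.
Substituting into the canopy equation gives canopy = -3*mulch_depth + 1.
Substituting into the soil_moisture equation gives soil_moisture = -12*mulch_depth + 4.
Substituting into the yield equation gives yield = -12*mulch_depth - 2.
Linear in mulch_depth, so extremes are at the endpoints: mulch_depth = -6 gives yield = 70; mulch_depth = 8 gives yield = -98.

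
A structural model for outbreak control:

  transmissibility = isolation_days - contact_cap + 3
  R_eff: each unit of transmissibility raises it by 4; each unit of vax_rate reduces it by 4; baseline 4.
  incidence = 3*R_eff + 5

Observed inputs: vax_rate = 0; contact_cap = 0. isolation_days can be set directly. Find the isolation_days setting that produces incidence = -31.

Substituting into the transmissibility equation gives transmissibility = isolation_days + 3.
Substituting into the R_eff equation gives R_eff = 4*isolation_days + 16.
This gives incidence = 12*isolation_days + 53.
Solve 12*isolation_days + 53 = -31: isolation_days = (-31 - 53) / 12 = -7.

isolation_days = -7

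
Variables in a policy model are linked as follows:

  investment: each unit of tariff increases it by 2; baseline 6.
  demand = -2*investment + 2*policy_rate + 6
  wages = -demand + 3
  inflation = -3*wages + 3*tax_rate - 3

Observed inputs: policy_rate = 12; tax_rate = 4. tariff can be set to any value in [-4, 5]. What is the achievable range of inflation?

Substituting into the demand equation gives demand = -4*tariff + 18.
Substituting into the wages equation gives wages = 4*tariff - 15.
Substituting into the inflation equation gives inflation = -12*tariff + 54.
Linear in tariff, so extremes are at the endpoints: tariff = -4 gives inflation = 102; tariff = 5 gives inflation = -6.

-6 to 102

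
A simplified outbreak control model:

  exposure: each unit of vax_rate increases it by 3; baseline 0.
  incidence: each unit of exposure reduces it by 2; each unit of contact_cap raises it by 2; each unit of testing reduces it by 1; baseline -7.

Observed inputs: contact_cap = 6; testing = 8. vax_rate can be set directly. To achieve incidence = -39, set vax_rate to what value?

vax_rate = 6

Substituting into the incidence equation gives incidence = -6*vax_rate - 3.
Solve -6*vax_rate - 3 = -39: vax_rate = (-39 + 3) / -6 = 6.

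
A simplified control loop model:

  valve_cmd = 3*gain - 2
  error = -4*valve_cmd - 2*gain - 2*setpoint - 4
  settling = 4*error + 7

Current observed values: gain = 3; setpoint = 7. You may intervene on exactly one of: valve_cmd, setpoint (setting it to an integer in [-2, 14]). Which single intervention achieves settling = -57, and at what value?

set valve_cmd = -2

Intervening on valve_cmd: with other inputs at their observed values, settling = -16*valve_cmd - 89. Solving for -57 gives valve_cmd = -2, within [-2, 14].
Intervening on setpoint: settling = -8*setpoint - 145. Reaching -57 requires setpoint = -11, outside [-2, 14].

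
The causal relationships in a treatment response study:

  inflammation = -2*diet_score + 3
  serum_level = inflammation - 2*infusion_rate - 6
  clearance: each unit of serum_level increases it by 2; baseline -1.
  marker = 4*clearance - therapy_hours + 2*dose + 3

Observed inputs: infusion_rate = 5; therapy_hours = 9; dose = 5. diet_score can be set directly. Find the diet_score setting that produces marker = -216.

diet_score = 7

Substituting into the serum_level equation gives serum_level = -2*diet_score - 13.
This gives clearance = -4*diet_score - 27.
Substituting into the marker equation gives marker = -16*diet_score - 104.
Solve -16*diet_score - 104 = -216: diet_score = (-216 + 104) / -16 = 7.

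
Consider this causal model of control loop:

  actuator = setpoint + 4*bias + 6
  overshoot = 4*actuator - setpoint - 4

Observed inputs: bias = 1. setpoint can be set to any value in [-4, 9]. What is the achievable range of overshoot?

Substituting into the actuator equation gives actuator = setpoint + 10.
So overshoot = 3*setpoint + 36.
Linear in setpoint, so extremes are at the endpoints: setpoint = -4 gives overshoot = 24; setpoint = 9 gives overshoot = 63.

24 to 63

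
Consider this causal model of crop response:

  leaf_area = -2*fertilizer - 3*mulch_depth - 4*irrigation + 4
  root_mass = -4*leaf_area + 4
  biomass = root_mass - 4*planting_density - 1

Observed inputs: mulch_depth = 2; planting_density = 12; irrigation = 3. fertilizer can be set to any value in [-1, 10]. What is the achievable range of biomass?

3 to 91

Substituting into the leaf_area equation gives leaf_area = -2*fertilizer - 14.
root_mass becomes 8*fertilizer + 60.
Substituting into the biomass equation gives biomass = 8*fertilizer + 11.
Linear in fertilizer, so extremes are at the endpoints: fertilizer = -1 gives biomass = 3; fertilizer = 10 gives biomass = 91.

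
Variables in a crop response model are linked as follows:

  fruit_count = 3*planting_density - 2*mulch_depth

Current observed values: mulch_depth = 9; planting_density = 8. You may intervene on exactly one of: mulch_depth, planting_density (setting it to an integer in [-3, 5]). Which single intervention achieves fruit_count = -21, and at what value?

Intervening on mulch_depth: fruit_count = -2*mulch_depth + 24. Reaching -21 requires mulch_depth = 45/2, not an integer.
Intervening on planting_density: with other inputs at their observed values, fruit_count = 3*planting_density - 18. Solving for -21 gives planting_density = -1, within [-3, 5].

set planting_density = -1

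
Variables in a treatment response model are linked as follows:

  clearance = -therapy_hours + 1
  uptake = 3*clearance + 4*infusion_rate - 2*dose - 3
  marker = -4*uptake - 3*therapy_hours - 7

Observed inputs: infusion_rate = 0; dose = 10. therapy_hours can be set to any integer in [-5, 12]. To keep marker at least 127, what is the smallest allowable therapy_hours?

therapy_hours = 6

Substituting into the uptake equation gives uptake = -3*therapy_hours - 20.
This gives marker = 9*therapy_hours + 73.
Require 9*therapy_hours + 73 ≥ 127, so therapy_hours ≥ 6.
The smallest integer in [-5, 12] satisfying this is 6.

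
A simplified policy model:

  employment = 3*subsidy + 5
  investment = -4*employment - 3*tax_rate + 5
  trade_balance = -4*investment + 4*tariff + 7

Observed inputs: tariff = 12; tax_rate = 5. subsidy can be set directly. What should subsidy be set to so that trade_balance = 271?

subsidy = 2

Substituting into the investment equation gives investment = -12*subsidy - 30.
So trade_balance = 48*subsidy + 175.
Solve 48*subsidy + 175 = 271: subsidy = (271 - 175) / 48 = 2.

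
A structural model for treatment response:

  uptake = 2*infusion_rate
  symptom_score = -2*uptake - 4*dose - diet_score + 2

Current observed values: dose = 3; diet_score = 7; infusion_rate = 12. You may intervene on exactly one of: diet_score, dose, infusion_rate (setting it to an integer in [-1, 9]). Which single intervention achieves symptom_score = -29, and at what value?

set infusion_rate = 3

Intervening on diet_score: symptom_score = -diet_score - 58. Reaching -29 requires diet_score = -29, outside [-1, 9].
Intervening on dose: symptom_score = -4*dose - 53. Reaching -29 requires dose = -6, outside [-1, 9].
Intervening on infusion_rate: with other inputs at their observed values, symptom_score = -4*infusion_rate - 17. Solving for -29 gives infusion_rate = 3, within [-1, 9].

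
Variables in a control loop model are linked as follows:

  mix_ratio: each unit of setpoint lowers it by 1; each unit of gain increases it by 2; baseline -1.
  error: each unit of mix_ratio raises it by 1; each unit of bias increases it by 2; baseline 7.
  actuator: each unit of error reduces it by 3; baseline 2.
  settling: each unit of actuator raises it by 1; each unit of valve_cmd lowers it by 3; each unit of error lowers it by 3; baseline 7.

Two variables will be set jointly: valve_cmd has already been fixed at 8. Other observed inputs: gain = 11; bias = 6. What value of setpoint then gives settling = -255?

setpoint = 0

With valve_cmd held at 8:
Substituting into the mix_ratio equation gives mix_ratio = -setpoint + 21.
So error = -setpoint + 40.
Substituting into the actuator equation gives actuator = 3*setpoint - 118.
Substituting into the settling equation gives settling = 6*setpoint - 255.
Solve 6*setpoint - 255 = -255: setpoint = (-255 + 255) / 6 = 0.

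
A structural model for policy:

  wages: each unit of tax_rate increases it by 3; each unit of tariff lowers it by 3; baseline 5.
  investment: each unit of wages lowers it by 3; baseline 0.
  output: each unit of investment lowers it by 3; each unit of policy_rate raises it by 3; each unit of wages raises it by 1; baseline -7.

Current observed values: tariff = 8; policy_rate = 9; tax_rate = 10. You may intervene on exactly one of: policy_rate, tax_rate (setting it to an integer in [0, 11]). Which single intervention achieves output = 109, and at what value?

Intervening on policy_rate: with other inputs at their observed values, output = 3*policy_rate + 103. Solving for 109 gives policy_rate = 2, within [0, 11].
Intervening on tax_rate: output = 30*tax_rate - 170. Reaching 109 requires tax_rate = 93/10, not an integer.

set policy_rate = 2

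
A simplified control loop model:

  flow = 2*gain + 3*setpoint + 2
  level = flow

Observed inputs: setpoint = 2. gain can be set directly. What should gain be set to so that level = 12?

gain = 2

Substituting into the flow equation gives flow = 2*gain + 8.
So level = 2*gain + 8.
Solve 2*gain + 8 = 12: gain = (12 - 8) / 2 = 2.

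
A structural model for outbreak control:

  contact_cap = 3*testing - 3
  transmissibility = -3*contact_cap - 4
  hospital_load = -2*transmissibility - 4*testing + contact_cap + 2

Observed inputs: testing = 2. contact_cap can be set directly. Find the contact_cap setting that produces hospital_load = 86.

contact_cap = 12

Intervening on contact_cap fixes its value directly, overriding its dependence on testing.
Substituting into the hospital_load equation gives hospital_load = 7*contact_cap + 2.
Solve 7*contact_cap + 2 = 86: contact_cap = (86 - 2) / 7 = 12.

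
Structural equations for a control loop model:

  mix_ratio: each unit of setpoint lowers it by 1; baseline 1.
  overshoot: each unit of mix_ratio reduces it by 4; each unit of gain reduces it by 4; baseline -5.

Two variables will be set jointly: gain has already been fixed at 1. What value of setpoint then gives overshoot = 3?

setpoint = 4

With gain held at 1:
Substituting into the overshoot equation gives overshoot = 4*setpoint - 13.
Solve 4*setpoint - 13 = 3: setpoint = (3 + 13) / 4 = 4.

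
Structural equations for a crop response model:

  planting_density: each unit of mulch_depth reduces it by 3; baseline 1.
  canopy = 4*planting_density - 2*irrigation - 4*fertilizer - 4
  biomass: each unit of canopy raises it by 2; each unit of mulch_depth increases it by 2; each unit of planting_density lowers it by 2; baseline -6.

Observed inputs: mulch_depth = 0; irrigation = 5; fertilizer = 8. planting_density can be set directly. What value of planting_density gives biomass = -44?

planting_density = 9

Intervening on planting_density fixes its value directly, overriding its dependence on mulch_depth.
Substituting into the canopy equation gives canopy = 4*planting_density - 46.
Substituting into the biomass equation gives biomass = 6*planting_density - 98.
Solve 6*planting_density - 98 = -44: planting_density = (-44 + 98) / 6 = 9.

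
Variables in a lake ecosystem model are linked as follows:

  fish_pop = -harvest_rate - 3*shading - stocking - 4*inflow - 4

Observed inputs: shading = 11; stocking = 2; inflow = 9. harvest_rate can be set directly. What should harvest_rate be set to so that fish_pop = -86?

Substituting into the fish_pop equation gives fish_pop = -harvest_rate - 75.
Solve -harvest_rate - 75 = -86: harvest_rate = (-86 + 75) / -1 = 11.

harvest_rate = 11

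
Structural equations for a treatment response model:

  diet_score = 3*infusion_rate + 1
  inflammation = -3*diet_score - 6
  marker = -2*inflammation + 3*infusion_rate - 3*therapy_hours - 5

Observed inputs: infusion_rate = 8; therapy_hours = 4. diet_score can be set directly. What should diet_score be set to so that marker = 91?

Intervening on diet_score fixes its value directly, overriding its dependence on infusion_rate.
Substituting into the marker equation gives marker = 6*diet_score + 19.
Solve 6*diet_score + 19 = 91: diet_score = (91 - 19) / 6 = 12.

diet_score = 12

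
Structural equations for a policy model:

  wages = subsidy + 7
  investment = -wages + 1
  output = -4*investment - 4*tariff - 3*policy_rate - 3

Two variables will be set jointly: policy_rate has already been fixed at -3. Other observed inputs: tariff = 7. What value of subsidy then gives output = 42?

subsidy = 10

With policy_rate held at -3:
Substituting into the investment equation gives investment = -subsidy - 6.
Substituting into the output equation gives output = 4*subsidy + 2.
Solve 4*subsidy + 2 = 42: subsidy = (42 - 2) / 4 = 10.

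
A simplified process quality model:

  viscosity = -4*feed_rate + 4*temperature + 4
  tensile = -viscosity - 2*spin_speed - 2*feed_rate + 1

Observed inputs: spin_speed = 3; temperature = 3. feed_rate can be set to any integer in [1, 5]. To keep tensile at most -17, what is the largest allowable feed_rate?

Substituting into the viscosity equation gives viscosity = -4*feed_rate + 16.
Substituting into the tensile equation gives tensile = 2*feed_rate - 21.
Require 2*feed_rate - 21 ≤ -17, so feed_rate ≤ 2.
The largest integer in [1, 5] satisfying this is 2.

feed_rate = 2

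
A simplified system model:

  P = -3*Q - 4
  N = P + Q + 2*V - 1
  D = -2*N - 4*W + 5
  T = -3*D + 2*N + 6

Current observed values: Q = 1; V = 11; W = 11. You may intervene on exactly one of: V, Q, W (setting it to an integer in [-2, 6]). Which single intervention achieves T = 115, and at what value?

Intervening on V: with other inputs at their observed values, T = 16*V + 67. Solving for 115 gives V = 3, within [-2, 6].
Intervening on Q: T = -16*Q + 259. Reaching 115 requires Q = 9, outside [-2, 6].
Intervening on W: T = 12*W + 111. Reaching 115 requires W = 1/3, not an integer.

set V = 3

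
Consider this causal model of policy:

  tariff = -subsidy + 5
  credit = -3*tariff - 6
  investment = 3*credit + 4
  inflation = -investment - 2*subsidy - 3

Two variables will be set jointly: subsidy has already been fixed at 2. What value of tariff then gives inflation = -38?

With subsidy held at 2:
Intervening on tariff fixes its value directly, overriding its dependence on subsidy.
Substituting into the investment equation gives investment = -9*tariff - 14.
This gives inflation = 9*tariff + 7.
Solve 9*tariff + 7 = -38: tariff = (-38 - 7) / 9 = -5.

tariff = -5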